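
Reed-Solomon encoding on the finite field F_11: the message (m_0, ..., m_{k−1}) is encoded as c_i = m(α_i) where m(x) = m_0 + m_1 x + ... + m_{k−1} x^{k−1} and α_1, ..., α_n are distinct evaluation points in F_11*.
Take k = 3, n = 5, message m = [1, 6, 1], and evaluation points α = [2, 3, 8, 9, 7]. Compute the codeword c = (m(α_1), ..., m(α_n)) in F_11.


c = [6, 6, 3, 4, 4]

Message polynomial: m(x) = 1 + 6·x + 1·x^2 (mod 11).
For each evaluation point α_i, compute m(α_i) mod 11:
  α_1 = 2: Horner steps 1 → 8 → 6, so m(2) = 6.
  α_2 = 3: Horner steps 1 → 9 → 6, so m(3) = 6.
  α_3 = 8: Horner steps 1 → 3 → 3, so m(8) = 3.
  α_4 = 9: Horner steps 1 → 4 → 4, so m(9) = 4.
  α_5 = 7: Horner steps 1 → 2 → 4, so m(7) = 4.
Codeword c = [6, 6, 3, 4, 4] ∈ F_11^5.


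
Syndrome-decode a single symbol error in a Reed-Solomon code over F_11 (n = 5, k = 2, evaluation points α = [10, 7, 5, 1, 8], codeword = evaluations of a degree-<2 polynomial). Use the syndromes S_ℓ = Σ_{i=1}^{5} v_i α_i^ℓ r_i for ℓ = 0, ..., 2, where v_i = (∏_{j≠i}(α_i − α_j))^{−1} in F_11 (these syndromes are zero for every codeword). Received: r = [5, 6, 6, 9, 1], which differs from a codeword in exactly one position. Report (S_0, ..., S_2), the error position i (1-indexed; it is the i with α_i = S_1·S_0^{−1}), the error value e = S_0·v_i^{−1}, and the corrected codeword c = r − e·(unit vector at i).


S = (6, 9, 8), error at position 2, error magnitude e = 7, c = [5, 10, 6, 9, 1].

Step 1: column multipliers v_i = (∏_{j≠i}(α_i − α_j))^{−1} mod 11.
  i = 1 (α = 10): (10−7)(10−5)(10−1)(10−8) = 3·5·9·2 = 270 ≡ 6, so v_1 = 6^{−1} = 2 (mod 11).
  i = 2 (α = 7): (7−10)(7−5)(7−1)(7−8) = (−3)·2·6·(−1) = 36 ≡ 3, so v_2 = 3^{−1} = 4 (mod 11).
  i = 3 (α = 5): (5−10)(5−7)(5−1)(5−8) = (−5)·(−2)·4·(−3) = −120 ≡ 1, so v_3 = 1^{−1} = 1 (mod 11).
  i = 4 (α = 1): (1−10)(1−7)(1−5)(1−8) = (−9)·(−6)·(−4)·(−7) = 1512 ≡ 5, so v_4 = 5^{−1} = 9 (mod 11).
  i = 5 (α = 8): (8−10)(8−7)(8−5)(8−1) = (−2)·1·3·7 = −42 ≡ 2, so v_5 = 2^{−1} = 6 (mod 11).
  v = [2, 4, 1, 9, 6].
Step 2: syndromes of r = [5, 6, 6, 9, 1] (all sums mod 11).
  S_0 = Σ v_i r_i = 2·5 + 4·6 + 1·6 + 9·9 + 6·1 = 127 ≡ 6.
  S_1 = Σ v_i α_i r_i = 2·10·5 + 4·7·6 + 1·5·6 + 9·1·9 + 6·8·1 = 427 ≡ 9.
  α_i^2 mod 11 = [1, 5, 3, 1, 9].
  S_2 = Σ v_i α_i^2 r_i = 2·1·5 + 4·5·6 + 1·3·6 + 9·1·9 + 6·9·1 = 283 ≡ 8.
  S = (6, 9, 8) ≠ 0, so r is not a codeword (an error is present).
Step 3: locate the error. For a single error e at position i, S_ℓ = v_i·e·α_i^ℓ, so α_err = S_1/S_0.
  S_0^{−1} = 6^{−1} = 2 (mod 11), so α_err = 9·2 = 18 ≡ 7 = α_2. Error position i = 2.
  Consistency check: S_2/S_1 = 8·5 = 40 ≡ 7 = α_err ✓ (single-error assumption holds).
Step 4: error magnitude e = S_0/v_2 = S_0·∏_{j≠2}(α_2 − α_j) = 6·3 = 18 ≡ 7 (mod 11).
Step 5: correct position 2: c_2 = r_2 − e = 6 − 7 ≡ 10 (mod 11). Hence c = [5, 10, 6, 9, 1].
  Check: interpolating c through the α_i gives m(x) = 7 + 2·x (degree < 2) with m(α_i) = c_i for every i, so c is indeed a codeword.


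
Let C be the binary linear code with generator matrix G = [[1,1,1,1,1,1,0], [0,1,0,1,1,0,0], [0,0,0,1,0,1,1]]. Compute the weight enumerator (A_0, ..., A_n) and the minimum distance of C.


Weight distribution: A_0 = 1, A_3 = 3, A_4 = 2, A_5 = 1, A_6 = 1. Minimum distance d = 3.

Enumerate all 2^3 = 8 messages m ∈ F_2^3.
For each, compute codeword c = mG in F_2^7, then tally its weight.
  m = 000 → c = 0000000, weight = 0.
  m = 100 → c = 1111110, weight = 6.
  m = 010 → c = 0101100, weight = 3.
  m = 110 → c = 1010010, weight = 3.
  m = 001 → c = 0001011, weight = 3.
  m = 101 → c = 1110101, weight = 5.
  m = 011 → c = 0100111, weight = 4.
  m = 111 → c = 1011001, weight = 4.
Tally weights:
  weight 0: 1 codewords.
  weight 3: 3 codewords.
  weight 4: 2 codewords.
  weight 5: 1 codewords.
  weight 6: 1 codewords.
Minimum distance d = smallest w > 0 with A_w > 0 = 3.
Sanity: Σ A_w = 8 = 2^3 = 8 ✓.


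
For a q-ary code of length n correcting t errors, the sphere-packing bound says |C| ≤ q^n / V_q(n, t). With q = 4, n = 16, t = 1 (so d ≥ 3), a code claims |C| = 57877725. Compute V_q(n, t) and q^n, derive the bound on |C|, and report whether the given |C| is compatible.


V_q(n, t) = 49, q^n = 4294967296, Hamming bound = 87652393, |C| = 57877725 ≤ bound (satisfied).

Step 1: Compute V_q(n, t) = Σ_{j=0}^1 C(n, j) (q−1)^j.
  j = 0: C(16,0)·(3)^0 = 1·1 = 1.
  j = 1: C(16,1)·(3)^1 = 16·3 = 48.
  V_q(n, t) = 1 + 48 = 49.
Step 2: q^n = 4^16 = 4294967296.
Step 3: Hamming bound ⌊q^n / V_q(n,t)⌋ = ⌊4294967296/49⌋ = 87652393.
Step 4: Compare |C| = 57877725 to 87652393: satisfied.
The claimed |C| lies below the Hamming bound.


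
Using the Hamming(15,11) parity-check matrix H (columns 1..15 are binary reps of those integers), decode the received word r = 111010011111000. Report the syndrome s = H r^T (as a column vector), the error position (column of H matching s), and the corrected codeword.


s = (1, 0, 0, 1)^T, error position = 9, corrected codeword c = 111010010111000

Compute s = H r^T mod 2 one row at a time:
  s_1 = 1 + 1 + 1 + 1 + 1 + 0 + 0 + 0 = 5 ≡ 1 (mod 2).
  s_2 = 0 + 1 + 0 + 0 + 1 + 0 + 0 + 0 = 2 ≡ 0 (mod 2).
  s_3 = 1 + 1 + 0 + 0 + 1 + 1 + 0 + 0 = 4 ≡ 0 (mod 2).
  s_4 = 1 + 1 + 1 + 0 + 1 + 1 + 0 + 0 = 5 ≡ 1 (mod 2).
s = (1, 0, 0, 1)^T — this equals column 9 of H (binary 1001), so error is at position 9.
Correct: flip bit 9 of r = 111010011111000 to get c = 111010010111000.


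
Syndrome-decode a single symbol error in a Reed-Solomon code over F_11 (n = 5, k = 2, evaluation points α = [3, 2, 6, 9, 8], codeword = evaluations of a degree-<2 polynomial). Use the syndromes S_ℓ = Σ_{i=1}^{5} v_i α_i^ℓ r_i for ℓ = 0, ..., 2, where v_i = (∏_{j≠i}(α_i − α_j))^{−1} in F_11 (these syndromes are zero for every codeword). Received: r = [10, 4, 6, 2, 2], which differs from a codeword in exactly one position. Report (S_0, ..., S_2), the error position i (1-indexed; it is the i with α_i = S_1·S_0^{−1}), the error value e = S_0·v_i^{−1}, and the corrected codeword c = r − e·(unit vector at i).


S = (1, 8, 9), error at position 5, error magnitude e = 6, c = [10, 4, 6, 2, 7].

Step 1: column multipliers v_i = (∏_{j≠i}(α_i − α_j))^{−1} mod 11.
  i = 1 (α = 3): (3−2)(3−6)(3−9)(3−8) = 1·(−3)·(−6)·(−5) = −90 ≡ 9, so v_1 = 9^{−1} = 5 (mod 11).
  i = 2 (α = 2): (2−3)(2−6)(2−9)(2−8) = (−1)·(−4)·(−7)·(−6) = 168 ≡ 3, so v_2 = 3^{−1} = 4 (mod 11).
  i = 3 (α = 6): (6−3)(6−2)(6−9)(6−8) = 3·4·(−3)·(−2) = 72 ≡ 6, so v_3 = 6^{−1} = 2 (mod 11).
  i = 4 (α = 9): (9−3)(9−2)(9−6)(9−8) = 6·7·3·1 = 126 ≡ 5, so v_4 = 5^{−1} = 9 (mod 11).
  i = 5 (α = 8): (8−3)(8−2)(8−6)(8−9) = 5·6·2·(−1) = −60 ≡ 6, so v_5 = 6^{−1} = 2 (mod 11).
  v = [5, 4, 2, 9, 2].
Step 2: syndromes of r = [10, 4, 6, 2, 2] (all sums mod 11).
  S_0 = Σ v_i r_i = 5·10 + 4·4 + 2·6 + 9·2 + 2·2 = 100 ≡ 1.
  S_1 = Σ v_i α_i r_i = 5·3·10 + 4·2·4 + 2·6·6 + 9·9·2 + 2·8·2 = 448 ≡ 8.
  α_i^2 mod 11 = [9, 4, 3, 4, 9].
  S_2 = Σ v_i α_i^2 r_i = 5·9·10 + 4·4·4 + 2·3·6 + 9·4·2 + 2·9·2 = 658 ≡ 9.
  S = (1, 8, 9) ≠ 0, so r is not a codeword (an error is present).
Step 3: locate the error. For a single error e at position i, S_ℓ = v_i·e·α_i^ℓ, so α_err = S_1/S_0.
  S_0^{−1} = 1^{−1} = 1 (mod 11), so α_err = 8·1 = 8 ≡ 8 = α_5. Error position i = 5.
  Consistency check: S_2/S_1 = 9·7 = 63 ≡ 8 = α_err ✓ (single-error assumption holds).
Step 4: error magnitude e = S_0/v_5 = S_0·∏_{j≠5}(α_5 − α_j) = 1·6 = 6 ≡ 6 (mod 11).
Step 5: correct position 5: c_5 = r_5 − e = 2 − 6 ≡ 7 (mod 11). Hence c = [10, 4, 6, 2, 7].
  Check: interpolating c through the α_i gives m(x) = 3 + 6·x (degree < 2) with m(α_i) = c_i for every i, so c is indeed a codeword.


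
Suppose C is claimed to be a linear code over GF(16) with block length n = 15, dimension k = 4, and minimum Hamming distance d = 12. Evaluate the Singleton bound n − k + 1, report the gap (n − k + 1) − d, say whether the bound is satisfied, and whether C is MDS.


Singleton RHS = n − k + 1 = 12, slack = 0, bound satisfied, MDS.

Singleton bound: d ≤ n − k + 1.
Here n = 15, k = 4, so n − k + 1 = 12.
Given d = 12, check d ≤ 12: YES.
Slack = (n − k + 1) − d = 0.
The code is MDS (slack = 0).
Description: the claimed parameters are [15, 4, 12]_16; such a code would be MDS (meets Singleton bound).


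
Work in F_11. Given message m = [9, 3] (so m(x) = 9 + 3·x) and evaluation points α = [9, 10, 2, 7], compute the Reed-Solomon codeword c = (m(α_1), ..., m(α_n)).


c = [3, 6, 4, 8]

Message polynomial: m(x) = 9 + 3·x (mod 11).
For each evaluation point α_i, compute m(α_i) mod 11:
  α_1 = 9: Horner steps 3 → 3, so m(9) = 3.
  α_2 = 10: Horner steps 3 → 6, so m(10) = 6.
  α_3 = 2: Horner steps 3 → 4, so m(2) = 4.
  α_4 = 7: Horner steps 3 → 8, so m(7) = 8.
Codeword c = [3, 6, 4, 8] ∈ F_11^4.


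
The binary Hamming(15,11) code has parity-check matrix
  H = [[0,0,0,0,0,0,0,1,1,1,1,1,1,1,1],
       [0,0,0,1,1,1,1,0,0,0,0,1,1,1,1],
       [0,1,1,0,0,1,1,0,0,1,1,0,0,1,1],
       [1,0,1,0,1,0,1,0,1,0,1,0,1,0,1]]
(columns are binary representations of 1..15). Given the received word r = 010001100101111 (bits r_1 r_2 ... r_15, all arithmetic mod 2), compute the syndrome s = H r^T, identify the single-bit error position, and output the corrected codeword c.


s = (1, 0, 0, 1)^T, error position = 9, corrected codeword c = 010001101101111

Compute s = H r^T mod 2 one row at a time:
  s_1 = 0 + 0 + 1 + 0 + 1 + 1 + 1 + 1 = 5 ≡ 1 (mod 2).
  s_2 = 0 + 0 + 1 + 1 + 1 + 1 + 1 + 1 = 6 ≡ 0 (mod 2).
  s_3 = 1 + 0 + 1 + 1 + 1 + 0 + 1 + 1 = 6 ≡ 0 (mod 2).
  s_4 = 0 + 0 + 0 + 1 + 0 + 0 + 1 + 1 = 3 ≡ 1 (mod 2).
s = (1, 0, 0, 1)^T — this equals column 9 of H (binary 1001), so error is at position 9.
Correct: flip bit 9 of r = 010001100101111 to get c = 010001101101111.


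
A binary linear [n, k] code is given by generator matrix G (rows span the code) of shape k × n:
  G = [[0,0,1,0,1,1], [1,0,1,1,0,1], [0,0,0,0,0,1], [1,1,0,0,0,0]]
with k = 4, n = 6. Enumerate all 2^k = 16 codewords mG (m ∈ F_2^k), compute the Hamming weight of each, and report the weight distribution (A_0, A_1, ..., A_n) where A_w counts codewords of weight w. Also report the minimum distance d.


Weight distribution: A_0 = 1, A_1 = 1, A_2 = 2, A_3 = 6, A_4 = 5, A_5 = 1. Minimum distance d = 1.

Enumerate all 2^4 = 16 messages m ∈ F_2^4.
For each, compute codeword c = mG in F_2^6, then tally its weight.
  m = 0000 → c = 000000, weight = 0.
  m = 1000 → c = 001011, weight = 3.
  m = 0100 → c = 101101, weight = 4.
  m = 1100 → c = 100110, weight = 3.
  m = 0010 → c = 000001, weight = 1.
  m = 1010 → c = 001010, weight = 2.
  m = 0110 → c = 101100, weight = 3.
  m = 1110 → c = 100111, weight = 4.
  m = 0001 → c = 110000, weight = 2.
  m = 1001 → c = 111011, weight = 5.
  m = 0101 → c = 011101, weight = 4.
  m = 1101 → c = 010110, weight = 3.
  m = 0011 → c = 110001, weight = 3.
  m = 1011 → c = 111010, weight = 4.
  m = 0111 → c = 011100, weight = 3.
  m = 1111 → c = 010111, weight = 4.
Tally weights:
  weight 0: 1 codewords.
  weight 1: 1 codewords.
  weight 2: 2 codewords.
  weight 3: 6 codewords.
  weight 4: 5 codewords.
  weight 5: 1 codewords.
Minimum distance d = smallest w > 0 with A_w > 0 = 1.
Sanity: Σ A_w = 16 = 2^4 = 16 ✓.


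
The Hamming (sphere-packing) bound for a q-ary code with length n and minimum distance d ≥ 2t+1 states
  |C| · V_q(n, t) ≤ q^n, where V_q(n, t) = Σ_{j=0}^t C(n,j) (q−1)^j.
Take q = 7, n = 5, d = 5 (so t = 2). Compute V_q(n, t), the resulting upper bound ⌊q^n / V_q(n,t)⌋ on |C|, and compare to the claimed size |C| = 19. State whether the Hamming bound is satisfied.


V_q(n, t) = 391, q^n = 16807, Hamming bound = 42, |C| = 19 ≤ bound (satisfied).

Step 1: Compute V_q(n, t) = Σ_{j=0}^2 C(n, j) (q−1)^j.
  j = 0: C(5,0)·(6)^0 = 1·1 = 1.
  j = 1: C(5,1)·(6)^1 = 5·6 = 30.
  j = 2: C(5,2)·(6)^2 = 10·36 = 360.
  V_q(n, t) = 1 + 30 + 360 = 391.
Step 2: q^n = 7^5 = 16807.
Step 3: Hamming bound ⌊q^n / V_q(n,t)⌋ = ⌊16807/391⌋ = 42.
Step 4: Compare |C| = 19 to 42: satisfied.
The claimed |C| lies below the Hamming bound.


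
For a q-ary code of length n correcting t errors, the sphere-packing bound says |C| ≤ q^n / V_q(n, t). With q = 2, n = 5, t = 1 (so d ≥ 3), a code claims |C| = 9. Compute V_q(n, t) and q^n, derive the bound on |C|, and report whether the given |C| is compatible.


V_q(n, t) = 6, q^n = 32, Hamming bound = 5, |C| = 9 > bound (violated).

Step 1: Compute V_q(n, t) = Σ_{j=0}^1 C(n, j) (q−1)^j.
  j = 0: C(5,0)·(1)^0 = 1·1 = 1.
  j = 1: C(5,1)·(1)^1 = 5·1 = 5.
  V_q(n, t) = 1 + 5 = 6.
Step 2: q^n = 2^5 = 32.
Step 3: Hamming bound ⌊q^n / V_q(n,t)⌋ = ⌊32/6⌋ = 5.
Step 4: Compare |C| = 9 to 5: violated.
The claimed |C| lies above the Hamming bound, so no 2-ary code of length 5 with d ≥ 3 can have 9 codewords.


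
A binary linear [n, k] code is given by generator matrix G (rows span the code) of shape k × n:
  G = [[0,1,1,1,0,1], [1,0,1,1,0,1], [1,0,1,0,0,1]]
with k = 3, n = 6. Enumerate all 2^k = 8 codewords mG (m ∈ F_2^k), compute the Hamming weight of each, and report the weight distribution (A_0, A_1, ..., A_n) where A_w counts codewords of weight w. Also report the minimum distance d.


Weight distribution: A_0 = 1, A_1 = 1, A_2 = 1, A_3 = 3, A_4 = 2. Minimum distance d = 1.

Enumerate all 2^3 = 8 messages m ∈ F_2^3.
For each, compute codeword c = mG in F_2^6, then tally its weight.
  m = 000 → c = 000000, weight = 0.
  m = 100 → c = 011101, weight = 4.
  m = 010 → c = 101101, weight = 4.
  m = 110 → c = 110000, weight = 2.
  m = 001 → c = 101001, weight = 3.
  m = 101 → c = 110100, weight = 3.
  m = 011 → c = 000100, weight = 1.
  m = 111 → c = 011001, weight = 3.
Tally weights:
  weight 0: 1 codewords.
  weight 1: 1 codewords.
  weight 2: 1 codewords.
  weight 3: 3 codewords.
  weight 4: 2 codewords.
Minimum distance d = smallest w > 0 with A_w > 0 = 1.
Sanity: Σ A_w = 8 = 2^3 = 8 ✓.


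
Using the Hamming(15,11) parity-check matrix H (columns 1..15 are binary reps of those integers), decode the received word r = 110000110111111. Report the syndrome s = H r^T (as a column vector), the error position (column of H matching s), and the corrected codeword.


s = (1, 1, 0, 1)^T, error position = 13, corrected codeword c = 110000110111011

Compute s = H r^T mod 2 one row at a time:
  s_1 = 1 + 0 + 1 + 1 + 1 + 1 + 1 + 1 = 7 ≡ 1 (mod 2).
  s_2 = 0 + 0 + 0 + 1 + 1 + 1 + 1 + 1 = 5 ≡ 1 (mod 2).
  s_3 = 1 + 0 + 0 + 1 + 1 + 1 + 1 + 1 = 6 ≡ 0 (mod 2).
  s_4 = 1 + 0 + 0 + 1 + 0 + 1 + 1 + 1 = 5 ≡ 1 (mod 2).
s = (1, 1, 0, 1)^T — this equals column 13 of H (binary 1101), so error is at position 13.
Correct: flip bit 13 of r = 110000110111111 to get c = 110000110111011.


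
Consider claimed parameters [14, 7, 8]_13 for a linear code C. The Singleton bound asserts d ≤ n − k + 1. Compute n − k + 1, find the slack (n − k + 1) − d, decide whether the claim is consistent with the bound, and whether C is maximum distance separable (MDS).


Singleton RHS = n − k + 1 = 8, slack = 0, bound satisfied, MDS.

Singleton bound: d ≤ n − k + 1.
Here n = 14, k = 7, so n − k + 1 = 8.
Given d = 8, check d ≤ 8: YES.
Slack = (n − k + 1) − d = 0.
The code is MDS (slack = 0).
Description: the claimed parameters are [14, 7, 8]_13; such a code would be MDS (meets Singleton bound).


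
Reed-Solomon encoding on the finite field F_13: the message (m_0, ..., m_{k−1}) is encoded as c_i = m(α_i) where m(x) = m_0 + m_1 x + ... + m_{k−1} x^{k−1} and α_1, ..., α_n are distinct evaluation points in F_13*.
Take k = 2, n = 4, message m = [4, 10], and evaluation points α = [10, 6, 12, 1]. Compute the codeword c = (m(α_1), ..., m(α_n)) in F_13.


c = [0, 12, 7, 1]

Message polynomial: m(x) = 4 + 10·x (mod 13).
For each evaluation point α_i, compute m(α_i) mod 13:
  α_1 = 10: Horner steps 10 → 0, so m(10) = 0.
  α_2 = 6: Horner steps 10 → 12, so m(6) = 12.
  α_3 = 12: Horner steps 10 → 7, so m(12) = 7.
  α_4 = 1: Horner steps 10 → 1, so m(1) = 1.
Codeword c = [0, 12, 7, 1] ∈ F_13^4.


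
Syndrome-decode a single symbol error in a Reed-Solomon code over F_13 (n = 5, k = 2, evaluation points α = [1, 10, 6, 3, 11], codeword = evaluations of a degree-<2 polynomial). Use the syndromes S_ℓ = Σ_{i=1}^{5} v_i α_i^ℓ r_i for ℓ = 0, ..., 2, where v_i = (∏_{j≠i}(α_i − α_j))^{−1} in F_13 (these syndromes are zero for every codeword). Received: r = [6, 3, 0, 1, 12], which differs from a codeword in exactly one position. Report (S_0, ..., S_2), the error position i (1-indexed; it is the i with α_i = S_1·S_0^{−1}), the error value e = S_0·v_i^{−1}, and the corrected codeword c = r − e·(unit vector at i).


S = (7, 12, 2), error at position 5, error magnitude e = 5, c = [6, 3, 0, 1, 7].

Step 1: column multipliers v_i = (∏_{j≠i}(α_i − α_j))^{−1} mod 13.
  i = 1 (α = 1): (1−10)(1−6)(1−3)(1−11) = (−9)·(−5)·(−2)·(−10) = 900 ≡ 3, so v_1 = 3^{−1} = 9 (mod 13).
  i = 2 (α = 10): (10−1)(10−6)(10−3)(10−11) = 9·4·7·(−1) = −252 ≡ 8, so v_2 = 8^{−1} = 5 (mod 13).
  i = 3 (α = 6): (6−1)(6−10)(6−3)(6−11) = 5·(−4)·3·(−5) = 300 ≡ 1, so v_3 = 1^{−1} = 1 (mod 13).
  i = 4 (α = 3): (3−1)(3−10)(3−6)(3−11) = 2·(−7)·(−3)·(−8) = −336 ≡ 2, so v_4 = 2^{−1} = 7 (mod 13).
  i = 5 (α = 11): (11−1)(11−10)(11−6)(11−3) = 10·1·5·8 = 400 ≡ 10, so v_5 = 10^{−1} = 4 (mod 13).
  v = [9, 5, 1, 7, 4].
Step 2: syndromes of r = [6, 3, 0, 1, 12] (all sums mod 13).
  S_0 = Σ v_i r_i = 9·6 + 5·3 + 1·0 + 7·1 + 4·12 = 124 ≡ 7.
  S_1 = Σ v_i α_i r_i = 9·1·6 + 5·10·3 + 1·6·0 + 7·3·1 + 4·11·12 = 753 ≡ 12.
  α_i^2 mod 13 = [1, 9, 10, 9, 4].
  S_2 = Σ v_i α_i^2 r_i = 9·1·6 + 5·9·3 + 1·10·0 + 7·9·1 + 4·4·12 = 444 ≡ 2.
  S = (7, 12, 2) ≠ 0, so r is not a codeword (an error is present).
Step 3: locate the error. For a single error e at position i, S_ℓ = v_i·e·α_i^ℓ, so α_err = S_1/S_0.
  S_0^{−1} = 7^{−1} = 2 (mod 13), so α_err = 12·2 = 24 ≡ 11 = α_5. Error position i = 5.
  Consistency check: S_2/S_1 = 2·12 = 24 ≡ 11 = α_err ✓ (single-error assumption holds).
Step 4: error magnitude e = S_0/v_5 = S_0·∏_{j≠5}(α_5 − α_j) = 7·10 = 70 ≡ 5 (mod 13).
Step 5: correct position 5: c_5 = r_5 − e = 12 − 5 ≡ 7 (mod 13). Hence c = [6, 3, 0, 1, 7].
  Check: interpolating c through the α_i gives m(x) = 2 + 4·x (degree < 2) with m(α_i) = c_i for every i, so c is indeed a codeword.


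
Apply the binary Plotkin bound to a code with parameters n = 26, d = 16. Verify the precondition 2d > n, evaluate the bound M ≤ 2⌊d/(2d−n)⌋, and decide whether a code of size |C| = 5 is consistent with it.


Plotkin bound M ≤ 4; given |C| = 5 > bound (violated).

Check applicability: 2d = 32, n = 26.
2d − n = 6 > 0, so Plotkin applies.
Compute d/(2d−n) = 16/6 ≈ 2.6667.
⌊d/(2d−n)⌋ = 2.
Plotkin bound: M ≤ 2·2 = 4.
Given |C| = 5, check: VIOLATED.
This |C| is above the Plotkin bound, so no binary code with n = 26, d = 16 and 5 codewords exists.


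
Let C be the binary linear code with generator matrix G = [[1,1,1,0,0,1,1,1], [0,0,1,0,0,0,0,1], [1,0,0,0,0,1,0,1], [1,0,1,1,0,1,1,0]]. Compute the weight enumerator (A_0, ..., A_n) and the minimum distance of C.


Weight distribution: A_0 = 1, A_2 = 2, A_3 = 6, A_4 = 3, A_5 = 2, A_6 = 2. Minimum distance d = 2.

Enumerate all 2^4 = 16 messages m ∈ F_2^4.
For each, compute codeword c = mG in F_2^8, then tally its weight.
  m = 0000 → c = 00000000, weight = 0.
  m = 1000 → c = 11100111, weight = 6.
  m = 0100 → c = 00100001, weight = 2.
  m = 1100 → c = 11000110, weight = 4.
  m = 0010 → c = 10000101, weight = 3.
  m = 1010 → c = 01100010, weight = 3.
  m = 0110 → c = 10100100, weight = 3.
  m = 1110 → c = 01000011, weight = 3.
  m = 0001 → c = 10110110, weight = 5.
  m = 1001 → c = 01010001, weight = 3.
  m = 0101 → c = 10010111, weight = 5.
  m = 1101 → c = 01110000, weight = 3.
  m = 0011 → c = 00110011, weight = 4.
  m = 1011 → c = 11010100, weight = 4.
  m = 0111 → c = 00010010, weight = 2.
  m = 1111 → c = 11110101, weight = 6.
Tally weights:
  weight 0: 1 codewords.
  weight 2: 2 codewords.
  weight 3: 6 codewords.
  weight 4: 3 codewords.
  weight 5: 2 codewords.
  weight 6: 2 codewords.
Minimum distance d = smallest w > 0 with A_w > 0 = 2.
Sanity: Σ A_w = 16 = 2^4 = 16 ✓.


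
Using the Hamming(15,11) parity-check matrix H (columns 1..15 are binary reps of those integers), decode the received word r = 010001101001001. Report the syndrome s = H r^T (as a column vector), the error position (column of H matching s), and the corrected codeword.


s = (1, 0, 0, 1)^T, error position = 9, corrected codeword c = 010001100001001

Compute s = H r^T mod 2 one row at a time:
  s_1 = 0 + 1 + 0 + 0 + 1 + 0 + 0 + 1 = 3 ≡ 1 (mod 2).
  s_2 = 0 + 0 + 1 + 1 + 1 + 0 + 0 + 1 = 4 ≡ 0 (mod 2).
  s_3 = 1 + 0 + 1 + 1 + 0 + 0 + 0 + 1 = 4 ≡ 0 (mod 2).
  s_4 = 0 + 0 + 0 + 1 + 1 + 0 + 0 + 1 = 3 ≡ 1 (mod 2).
s = (1, 0, 0, 1)^T — this equals column 9 of H (binary 1001), so error is at position 9.
Correct: flip bit 9 of r = 010001101001001 to get c = 010001100001001.


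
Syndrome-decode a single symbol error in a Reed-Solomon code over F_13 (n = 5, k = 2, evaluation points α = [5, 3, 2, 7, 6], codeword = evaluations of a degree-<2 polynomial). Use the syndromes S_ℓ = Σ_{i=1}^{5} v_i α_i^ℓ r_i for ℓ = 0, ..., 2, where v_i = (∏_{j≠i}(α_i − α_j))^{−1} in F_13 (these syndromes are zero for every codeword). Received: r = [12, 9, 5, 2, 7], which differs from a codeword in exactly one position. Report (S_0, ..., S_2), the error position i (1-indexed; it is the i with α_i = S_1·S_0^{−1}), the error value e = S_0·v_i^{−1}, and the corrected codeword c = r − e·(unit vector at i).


S = (7, 1, 2), error at position 3, error magnitude e = 4, c = [12, 9, 1, 2, 7].

Step 1: column multipliers v_i = (∏_{j≠i}(α_i − α_j))^{−1} mod 13.
  i = 1 (α = 5): (5−3)(5−2)(5−7)(5−6) = 2·3·(−2)·(−1) = 12 ≡ 12, so v_1 = 12^{−1} = 12 (mod 13).
  i = 2 (α = 3): (3−5)(3−2)(3−7)(3−6) = (−2)·1·(−4)·(−3) = −24 ≡ 2, so v_2 = 2^{−1} = 7 (mod 13).
  i = 3 (α = 2): (2−5)(2−3)(2−7)(2−6) = (−3)·(−1)·(−5)·(−4) = 60 ≡ 8, so v_3 = 8^{−1} = 5 (mod 13).
  i = 4 (α = 7): (7−5)(7−3)(7−2)(7−6) = 2·4·5·1 = 40 ≡ 1, so v_4 = 1^{−1} = 1 (mod 13).
  i = 5 (α = 6): (6−5)(6−3)(6−2)(6−7) = 1·3·4·(−1) = −12 ≡ 1, so v_5 = 1^{−1} = 1 (mod 13).
  v = [12, 7, 5, 1, 1].
Step 2: syndromes of r = [12, 9, 5, 2, 7] (all sums mod 13).
  S_0 = Σ v_i r_i = 12·12 + 7·9 + 5·5 + 1·2 + 1·7 = 241 ≡ 7.
  S_1 = Σ v_i α_i r_i = 12·5·12 + 7·3·9 + 5·2·5 + 1·7·2 + 1·6·7 = 1015 ≡ 1.
  α_i^2 mod 13 = [12, 9, 4, 10, 10].
  S_2 = Σ v_i α_i^2 r_i = 12·12·12 + 7·9·9 + 5·4·5 + 1·10·2 + 1·10·7 = 2485 ≡ 2.
  S = (7, 1, 2) ≠ 0, so r is not a codeword (an error is present).
Step 3: locate the error. For a single error e at position i, S_ℓ = v_i·e·α_i^ℓ, so α_err = S_1/S_0.
  S_0^{−1} = 7^{−1} = 2 (mod 13), so α_err = 1·2 = 2 ≡ 2 = α_3. Error position i = 3.
  Consistency check: S_2/S_1 = 2·1 = 2 ≡ 2 = α_err ✓ (single-error assumption holds).
Step 4: error magnitude e = S_0/v_3 = S_0·∏_{j≠3}(α_3 − α_j) = 7·8 = 56 ≡ 4 (mod 13).
Step 5: correct position 3: c_3 = r_3 − e = 5 − 4 ≡ 1 (mod 13). Hence c = [12, 9, 1, 2, 7].
  Check: interpolating c through the α_i gives m(x) = 11 + 8·x (degree < 2) with m(α_i) = c_i for every i, so c is indeed a codeword.


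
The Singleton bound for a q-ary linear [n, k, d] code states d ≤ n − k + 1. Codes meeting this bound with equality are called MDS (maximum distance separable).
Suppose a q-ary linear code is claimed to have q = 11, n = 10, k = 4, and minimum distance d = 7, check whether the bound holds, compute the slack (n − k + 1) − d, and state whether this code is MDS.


Singleton RHS = n − k + 1 = 7, slack = 0, bound satisfied, MDS.

Singleton bound: d ≤ n − k + 1.
Here n = 10, k = 4, so n − k + 1 = 7.
Given d = 7, check d ≤ 7: YES.
Slack = (n − k + 1) − d = 0.
The code is MDS (slack = 0).
Description: the claimed parameters are [10, 4, 7]_11; such a code would be MDS (meets Singleton bound).


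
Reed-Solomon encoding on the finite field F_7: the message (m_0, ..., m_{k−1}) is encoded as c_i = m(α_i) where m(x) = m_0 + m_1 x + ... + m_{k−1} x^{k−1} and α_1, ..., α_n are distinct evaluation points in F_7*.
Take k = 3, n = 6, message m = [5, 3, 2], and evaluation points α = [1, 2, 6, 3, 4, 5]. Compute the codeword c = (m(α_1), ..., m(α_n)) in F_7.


c = [3, 5, 4, 4, 0, 0]

Message polynomial: m(x) = 5 + 3·x + 2·x^2 (mod 7).
For each evaluation point α_i, compute m(α_i) mod 7:
  α_1 = 1: Horner steps 2 → 5 → 3, so m(1) = 3.
  α_2 = 2: Horner steps 2 → 0 → 5, so m(2) = 5.
  α_3 = 6: Horner steps 2 → 1 → 4, so m(6) = 4.
  α_4 = 3: Horner steps 2 → 2 → 4, so m(3) = 4.
  α_5 = 4: Horner steps 2 → 4 → 0, so m(4) = 0.
  α_6 = 5: Horner steps 2 → 6 → 0, so m(5) = 0.
Codeword c = [3, 5, 4, 4, 0, 0] ∈ F_7^6.


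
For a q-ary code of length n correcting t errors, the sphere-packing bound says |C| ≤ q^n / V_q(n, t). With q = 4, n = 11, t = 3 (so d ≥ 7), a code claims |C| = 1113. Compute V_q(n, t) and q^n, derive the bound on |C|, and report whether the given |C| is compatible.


V_q(n, t) = 4984, q^n = 4194304, Hamming bound = 841, |C| = 1113 > bound (violated).

Step 1: Compute V_q(n, t) = Σ_{j=0}^3 C(n, j) (q−1)^j.
  j = 0: C(11,0)·(3)^0 = 1·1 = 1.
  j = 1: C(11,1)·(3)^1 = 11·3 = 33.
  j = 2: C(11,2)·(3)^2 = 55·9 = 495.
  j = 3: C(11,3)·(3)^3 = 165·27 = 4455.
  V_q(n, t) = 1 + 33 + 495 + 4455 = 4984.
Step 2: q^n = 4^11 = 4194304.
Step 3: Hamming bound ⌊q^n / V_q(n,t)⌋ = ⌊4194304/4984⌋ = 841.
Step 4: Compare |C| = 1113 to 841: violated.
The claimed |C| lies above the Hamming bound, so no 4-ary code of length 11 with d ≥ 7 can have 1113 codewords.


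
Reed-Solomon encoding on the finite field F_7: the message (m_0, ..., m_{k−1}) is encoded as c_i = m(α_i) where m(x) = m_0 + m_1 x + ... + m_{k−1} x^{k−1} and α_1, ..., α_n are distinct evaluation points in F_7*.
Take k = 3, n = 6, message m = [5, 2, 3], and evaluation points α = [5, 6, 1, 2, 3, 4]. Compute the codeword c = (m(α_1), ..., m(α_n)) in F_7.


c = [6, 6, 3, 0, 3, 5]

Message polynomial: m(x) = 5 + 2·x + 3·x^2 (mod 7).
For each evaluation point α_i, compute m(α_i) mod 7:
  α_1 = 5: Horner steps 3 → 3 → 6, so m(5) = 6.
  α_2 = 6: Horner steps 3 → 6 → 6, so m(6) = 6.
  α_3 = 1: Horner steps 3 → 5 → 3, so m(1) = 3.
  α_4 = 2: Horner steps 3 → 1 → 0, so m(2) = 0.
  α_5 = 3: Horner steps 3 → 4 → 3, so m(3) = 3.
  α_6 = 4: Horner steps 3 → 0 → 5, so m(4) = 5.
Codeword c = [6, 6, 3, 0, 3, 5] ∈ F_7^6.


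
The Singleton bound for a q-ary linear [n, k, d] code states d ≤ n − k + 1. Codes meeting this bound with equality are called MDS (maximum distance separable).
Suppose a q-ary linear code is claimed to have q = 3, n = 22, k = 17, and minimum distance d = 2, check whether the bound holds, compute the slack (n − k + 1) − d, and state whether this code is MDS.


Singleton RHS = n − k + 1 = 6, slack = 4, bound satisfied, not MDS.

Singleton bound: d ≤ n − k + 1.
Here n = 22, k = 17, so n − k + 1 = 6.
Given d = 2, check d ≤ 6: YES.
Slack = (n − k + 1) − d = 4.
The code is NOT MDS (slack = 4 > 0).
Description: the claimed parameters are [22, 17, 2]_3; such a code would be non-MDS.


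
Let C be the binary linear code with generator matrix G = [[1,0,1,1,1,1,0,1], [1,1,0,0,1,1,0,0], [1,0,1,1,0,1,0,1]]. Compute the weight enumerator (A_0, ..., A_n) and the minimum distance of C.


Weight distribution: A_0 = 1, A_1 = 1, A_3 = 1, A_4 = 2, A_5 = 2, A_6 = 1. Minimum distance d = 1.

Enumerate all 2^3 = 8 messages m ∈ F_2^3.
For each, compute codeword c = mG in F_2^8, then tally its weight.
  m = 000 → c = 00000000, weight = 0.
  m = 100 → c = 10111101, weight = 6.
  m = 010 → c = 11001100, weight = 4.
  m = 110 → c = 01110001, weight = 4.
  m = 001 → c = 10110101, weight = 5.
  m = 101 → c = 00001000, weight = 1.
  m = 011 → c = 01111001, weight = 5.
  m = 111 → c = 11000100, weight = 3.
Tally weights:
  weight 0: 1 codewords.
  weight 1: 1 codewords.
  weight 3: 1 codewords.
  weight 4: 2 codewords.
  weight 5: 2 codewords.
  weight 6: 1 codewords.
Minimum distance d = smallest w > 0 with A_w > 0 = 1.
Sanity: Σ A_w = 8 = 2^3 = 8 ✓.


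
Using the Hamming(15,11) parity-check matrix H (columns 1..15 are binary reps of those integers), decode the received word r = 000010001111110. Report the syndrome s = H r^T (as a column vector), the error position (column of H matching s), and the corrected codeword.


s = (0, 0, 1, 0)^T, error position = 2, corrected codeword c = 010010001111110

Compute s = H r^T mod 2 one row at a time:
  s_1 = 0 + 1 + 1 + 1 + 1 + 1 + 1 + 0 = 6 ≡ 0 (mod 2).
  s_2 = 0 + 1 + 0 + 0 + 1 + 1 + 1 + 0 = 4 ≡ 0 (mod 2).
  s_3 = 0 + 0 + 0 + 0 + 1 + 1 + 1 + 0 = 3 ≡ 1 (mod 2).
  s_4 = 0 + 0 + 1 + 0 + 1 + 1 + 1 + 0 = 4 ≡ 0 (mod 2).
s = (0, 0, 1, 0)^T — this equals column 2 of H (binary 0010), so error is at position 2.
Correct: flip bit 2 of r = 000010001111110 to get c = 010010001111110.


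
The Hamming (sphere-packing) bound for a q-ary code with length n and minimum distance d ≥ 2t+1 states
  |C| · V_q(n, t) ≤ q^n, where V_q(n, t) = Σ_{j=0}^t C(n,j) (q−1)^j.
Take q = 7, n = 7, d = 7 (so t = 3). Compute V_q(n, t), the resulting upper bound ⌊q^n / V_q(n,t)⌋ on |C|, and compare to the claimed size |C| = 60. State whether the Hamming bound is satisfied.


V_q(n, t) = 8359, q^n = 823543, Hamming bound = 98, |C| = 60 ≤ bound (satisfied).

Step 1: Compute V_q(n, t) = Σ_{j=0}^3 C(n, j) (q−1)^j.
  j = 0: C(7,0)·(6)^0 = 1·1 = 1.
  j = 1: C(7,1)·(6)^1 = 7·6 = 42.
  j = 2: C(7,2)·(6)^2 = 21·36 = 756.
  j = 3: C(7,3)·(6)^3 = 35·216 = 7560.
  V_q(n, t) = 1 + 42 + 756 + 7560 = 8359.
Step 2: q^n = 7^7 = 823543.
Step 3: Hamming bound ⌊q^n / V_q(n,t)⌋ = ⌊823543/8359⌋ = 98.
Step 4: Compare |C| = 60 to 98: satisfied.
The claimed |C| lies below the Hamming bound.


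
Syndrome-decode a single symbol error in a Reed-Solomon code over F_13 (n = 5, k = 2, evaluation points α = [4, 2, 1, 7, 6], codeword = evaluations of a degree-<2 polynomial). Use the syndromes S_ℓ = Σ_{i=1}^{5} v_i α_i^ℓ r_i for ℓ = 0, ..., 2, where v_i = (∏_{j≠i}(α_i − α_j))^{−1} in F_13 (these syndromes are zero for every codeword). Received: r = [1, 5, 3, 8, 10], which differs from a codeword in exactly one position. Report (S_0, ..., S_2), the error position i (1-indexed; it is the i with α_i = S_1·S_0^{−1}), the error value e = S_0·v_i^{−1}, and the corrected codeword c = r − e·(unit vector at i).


S = (4, 4, 4), error at position 3, error magnitude e = 9, c = [1, 5, 7, 8, 10].

Step 1: column multipliers v_i = (∏_{j≠i}(α_i − α_j))^{−1} mod 13.
  i = 1 (α = 4): (4−2)(4−1)(4−7)(4−6) = 2·3·(−3)·(−2) = 36 ≡ 10, so v_1 = 10^{−1} = 4 (mod 13).
  i = 2 (α = 2): (2−4)(2−1)(2−7)(2−6) = (−2)·1·(−5)·(−4) = −40 ≡ 12, so v_2 = 12^{−1} = 12 (mod 13).
  i = 3 (α = 1): (1−4)(1−2)(1−7)(1−6) = (−3)·(−1)·(−6)·(−5) = 90 ≡ 12, so v_3 = 12^{−1} = 12 (mod 13).
  i = 4 (α = 7): (7−4)(7−2)(7−1)(7−6) = 3·5·6·1 = 90 ≡ 12, so v_4 = 12^{−1} = 12 (mod 13).
  i = 5 (α = 6): (6−4)(6−2)(6−1)(6−7) = 2·4·5·(−1) = −40 ≡ 12, so v_5 = 12^{−1} = 12 (mod 13).
  v = [4, 12, 12, 12, 12].
Step 2: syndromes of r = [1, 5, 3, 8, 10] (all sums mod 13).
  S_0 = Σ v_i r_i = 4·1 + 12·5 + 12·3 + 12·8 + 12·10 = 316 ≡ 4.
  S_1 = Σ v_i α_i r_i = 4·4·1 + 12·2·5 + 12·1·3 + 12·7·8 + 12·6·10 = 1564 ≡ 4.
  α_i^2 mod 13 = [3, 4, 1, 10, 10].
  S_2 = Σ v_i α_i^2 r_i = 4·3·1 + 12·4·5 + 12·1·3 + 12·10·8 + 12·10·10 = 2448 ≡ 4.
  S = (4, 4, 4) ≠ 0, so r is not a codeword (an error is present).
Step 3: locate the error. For a single error e at position i, S_ℓ = v_i·e·α_i^ℓ, so α_err = S_1/S_0.
  S_0^{−1} = 4^{−1} = 10 (mod 13), so α_err = 4·10 = 40 ≡ 1 = α_3. Error position i = 3.
  Consistency check: S_2/S_1 = 4·10 = 40 ≡ 1 = α_err ✓ (single-error assumption holds).
Step 4: error magnitude e = S_0/v_3 = S_0·∏_{j≠3}(α_3 − α_j) = 4·12 = 48 ≡ 9 (mod 13).
Step 5: correct position 3: c_3 = r_3 − e = 3 − 9 ≡ 7 (mod 13). Hence c = [1, 5, 7, 8, 10].
  Check: interpolating c through the α_i gives m(x) = 9 + 11·x (degree < 2) with m(α_i) = c_i for every i, so c is indeed a codeword.


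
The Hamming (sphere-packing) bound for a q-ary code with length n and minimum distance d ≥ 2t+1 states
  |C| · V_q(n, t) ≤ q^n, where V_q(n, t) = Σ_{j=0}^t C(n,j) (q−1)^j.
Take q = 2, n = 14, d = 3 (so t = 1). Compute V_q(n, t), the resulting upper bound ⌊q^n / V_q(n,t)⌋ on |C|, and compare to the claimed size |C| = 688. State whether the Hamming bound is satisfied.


V_q(n, t) = 15, q^n = 16384, Hamming bound = 1092, |C| = 688 ≤ bound (satisfied).

Step 1: Compute V_q(n, t) = Σ_{j=0}^1 C(n, j) (q−1)^j.
  j = 0: C(14,0)·(1)^0 = 1·1 = 1.
  j = 1: C(14,1)·(1)^1 = 14·1 = 14.
  V_q(n, t) = 1 + 14 = 15.
Step 2: q^n = 2^14 = 16384.
Step 3: Hamming bound ⌊q^n / V_q(n,t)⌋ = ⌊16384/15⌋ = 1092.
Step 4: Compare |C| = 688 to 1092: satisfied.
The claimed |C| lies below the Hamming bound.


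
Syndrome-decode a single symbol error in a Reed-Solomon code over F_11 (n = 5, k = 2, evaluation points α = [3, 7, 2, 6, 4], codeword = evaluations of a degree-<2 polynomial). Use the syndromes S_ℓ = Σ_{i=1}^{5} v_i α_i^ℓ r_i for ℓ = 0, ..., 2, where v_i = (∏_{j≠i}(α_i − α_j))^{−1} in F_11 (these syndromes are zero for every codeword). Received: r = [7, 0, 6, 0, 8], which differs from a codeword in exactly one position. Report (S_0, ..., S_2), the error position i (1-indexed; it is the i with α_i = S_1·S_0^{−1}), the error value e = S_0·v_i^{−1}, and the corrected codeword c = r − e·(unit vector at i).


S = (5, 8, 4), error at position 4, error magnitude e = 1, c = [7, 0, 6, 10, 8].

Step 1: column multipliers v_i = (∏_{j≠i}(α_i − α_j))^{−1} mod 11.
  i = 1 (α = 3): (3−7)(3−2)(3−6)(3−4) = (−4)·1·(−3)·(−1) = −12 ≡ 10, so v_1 = 10^{−1} = 10 (mod 11).
  i = 2 (α = 7): (7−3)(7−2)(7−6)(7−4) = 4·5·1·3 = 60 ≡ 5, so v_2 = 5^{−1} = 9 (mod 11).
  i = 3 (α = 2): (2−3)(2−7)(2−6)(2−4) = (−1)·(−5)·(−4)·(−2) = 40 ≡ 7, so v_3 = 7^{−1} = 8 (mod 11).
  i = 4 (α = 6): (6−3)(6−7)(6−2)(6−4) = 3·(−1)·4·2 = −24 ≡ 9, so v_4 = 9^{−1} = 5 (mod 11).
  i = 5 (α = 4): (4−3)(4−7)(4−2)(4−6) = 1·(−3)·2·(−2) = 12 ≡ 1, so v_5 = 1^{−1} = 1 (mod 11).
  v = [10, 9, 8, 5, 1].
Step 2: syndromes of r = [7, 0, 6, 0, 8] (all sums mod 11).
  S_0 = Σ v_i r_i = 10·7 + 9·0 + 8·6 + 5·0 + 1·8 = 126 ≡ 5.
  S_1 = Σ v_i α_i r_i = 10·3·7 + 9·7·0 + 8·2·6 + 5·6·0 + 1·4·8 = 338 ≡ 8.
  α_i^2 mod 11 = [9, 5, 4, 3, 5].
  S_2 = Σ v_i α_i^2 r_i = 10·9·7 + 9·5·0 + 8·4·6 + 5·3·0 + 1·5·8 = 862 ≡ 4.
  S = (5, 8, 4) ≠ 0, so r is not a codeword (an error is present).
Step 3: locate the error. For a single error e at position i, S_ℓ = v_i·e·α_i^ℓ, so α_err = S_1/S_0.
  S_0^{−1} = 5^{−1} = 9 (mod 11), so α_err = 8·9 = 72 ≡ 6 = α_4. Error position i = 4.
  Consistency check: S_2/S_1 = 4·7 = 28 ≡ 6 = α_err ✓ (single-error assumption holds).
Step 4: error magnitude e = S_0/v_4 = S_0·∏_{j≠4}(α_4 − α_j) = 5·9 = 45 ≡ 1 (mod 11).
Step 5: correct position 4: c_4 = r_4 − e = 0 − 1 ≡ 10 (mod 11). Hence c = [7, 0, 6, 10, 8].
  Check: interpolating c through the α_i gives m(x) = 4 + 1·x (degree < 2) with m(α_i) = c_i for every i, so c is indeed a codeword.


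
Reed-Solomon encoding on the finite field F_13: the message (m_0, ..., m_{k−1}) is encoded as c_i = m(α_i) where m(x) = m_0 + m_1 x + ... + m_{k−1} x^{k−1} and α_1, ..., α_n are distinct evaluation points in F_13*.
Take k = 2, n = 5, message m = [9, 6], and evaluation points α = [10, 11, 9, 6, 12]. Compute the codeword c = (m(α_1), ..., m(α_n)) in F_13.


c = [4, 10, 11, 6, 3]

Message polynomial: m(x) = 9 + 6·x (mod 13).
For each evaluation point α_i, compute m(α_i) mod 13:
  α_1 = 10: Horner steps 6 → 4, so m(10) = 4.
  α_2 = 11: Horner steps 6 → 10, so m(11) = 10.
  α_3 = 9: Horner steps 6 → 11, so m(9) = 11.
  α_4 = 6: Horner steps 6 → 6, so m(6) = 6.
  α_5 = 12: Horner steps 6 → 3, so m(12) = 3.
Codeword c = [4, 10, 11, 6, 3] ∈ F_13^5.


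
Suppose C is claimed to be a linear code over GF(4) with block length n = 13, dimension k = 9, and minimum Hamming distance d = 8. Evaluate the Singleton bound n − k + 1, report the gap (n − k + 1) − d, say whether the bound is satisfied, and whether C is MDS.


Singleton RHS = n − k + 1 = 5, slack = -3, bound violated (no such code; not MDS).

Singleton bound: d ≤ n − k + 1.
Here n = 13, k = 9, so n − k + 1 = 5.
Given d = 8, check d ≤ 5: NO.
Slack = (n − k + 1) − d = -3.
The slack is negative: d = 8 exceeds n − k + 1 = 5 by 3, so the Singleton bound is violated and no linear [13, 9, 8]_4 code can exist. In particular it is not MDS (MDS requires d = n − k + 1 exactly).
Description: the claimed parameters are [13, 9, 8]_4; such a code would be impossible (violates the Singleton bound).


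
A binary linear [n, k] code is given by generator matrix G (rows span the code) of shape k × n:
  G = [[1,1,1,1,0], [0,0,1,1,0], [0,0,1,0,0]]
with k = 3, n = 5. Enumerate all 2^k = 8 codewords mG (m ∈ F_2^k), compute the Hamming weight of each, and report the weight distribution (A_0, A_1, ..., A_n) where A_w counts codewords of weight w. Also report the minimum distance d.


Weight distribution: A_0 = 1, A_1 = 2, A_2 = 2, A_3 = 2, A_4 = 1. Minimum distance d = 1.

Enumerate all 2^3 = 8 messages m ∈ F_2^3.
For each, compute codeword c = mG in F_2^5, then tally its weight.
  m = 000 → c = 00000, weight = 0.
  m = 100 → c = 11110, weight = 4.
  m = 010 → c = 00110, weight = 2.
  m = 110 → c = 11000, weight = 2.
  m = 001 → c = 00100, weight = 1.
  m = 101 → c = 11010, weight = 3.
  m = 011 → c = 00010, weight = 1.
  m = 111 → c = 11100, weight = 3.
Tally weights:
  weight 0: 1 codewords.
  weight 1: 2 codewords.
  weight 2: 2 codewords.
  weight 3: 2 codewords.
  weight 4: 1 codewords.
Minimum distance d = smallest w > 0 with A_w > 0 = 1.
Sanity: Σ A_w = 8 = 2^3 = 8 ✓.


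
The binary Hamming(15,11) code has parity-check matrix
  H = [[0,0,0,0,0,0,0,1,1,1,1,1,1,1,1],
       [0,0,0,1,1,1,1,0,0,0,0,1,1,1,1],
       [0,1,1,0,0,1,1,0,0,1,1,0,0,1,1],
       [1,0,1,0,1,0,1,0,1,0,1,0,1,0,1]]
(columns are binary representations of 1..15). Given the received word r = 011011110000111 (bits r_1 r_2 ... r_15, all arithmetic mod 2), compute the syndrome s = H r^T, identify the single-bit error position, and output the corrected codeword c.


s = (0, 0, 0, 1)^T, error position = 1, corrected codeword c = 111011110000111

Compute s = H r^T mod 2 one row at a time:
  s_1 = 1 + 0 + 0 + 0 + 0 + 1 + 1 + 1 = 4 ≡ 0 (mod 2).
  s_2 = 0 + 1 + 1 + 1 + 0 + 1 + 1 + 1 = 6 ≡ 0 (mod 2).
  s_3 = 1 + 1 + 1 + 1 + 0 + 0 + 1 + 1 = 6 ≡ 0 (mod 2).
  s_4 = 0 + 1 + 1 + 1 + 0 + 0 + 1 + 1 = 5 ≡ 1 (mod 2).
s = (0, 0, 0, 1)^T — this equals column 1 of H (binary 0001), so error is at position 1.
Correct: flip bit 1 of r = 011011110000111 to get c = 111011110000111.
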